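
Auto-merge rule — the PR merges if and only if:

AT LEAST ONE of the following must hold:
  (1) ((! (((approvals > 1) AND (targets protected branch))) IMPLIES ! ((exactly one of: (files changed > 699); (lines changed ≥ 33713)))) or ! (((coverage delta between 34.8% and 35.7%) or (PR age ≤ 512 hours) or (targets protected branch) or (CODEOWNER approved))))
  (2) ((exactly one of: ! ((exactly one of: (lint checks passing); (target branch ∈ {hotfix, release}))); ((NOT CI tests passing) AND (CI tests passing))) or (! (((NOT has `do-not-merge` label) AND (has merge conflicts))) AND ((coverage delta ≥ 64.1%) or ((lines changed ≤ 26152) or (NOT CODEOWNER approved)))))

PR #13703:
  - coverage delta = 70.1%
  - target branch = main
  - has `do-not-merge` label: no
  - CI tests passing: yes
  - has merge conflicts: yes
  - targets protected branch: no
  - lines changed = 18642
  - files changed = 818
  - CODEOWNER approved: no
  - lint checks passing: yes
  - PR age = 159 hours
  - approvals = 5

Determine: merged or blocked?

Atomic conditions:
  approvals > 1: 5 > 1 is true
  targets protected branch: no → false
  files changed > 699: 818 > 699 is true
  lines changed ≥ 33713: 18642 ≥ 33713 is false
  coverage delta between 34.8% and 35.7%: 70.1 in [34.8, 35.7] is false
  PR age ≤ 512 hours: 159 ≤ 512 is true
  CODEOWNER approved: no → false
  lint checks passing: yes → true
  target branch ∈ {hotfix, release}: main is not in the set → false
  NOT CI tests passing: yes → false
  CI tests passing: yes → true
  NOT has `do-not-merge` label: no → true
  has merge conflicts: yes → true
  coverage delta ≥ 64.1%: 70.1 ≥ 64.1 is true
  lines changed ≤ 26152: 18642 ≤ 26152 is true
  NOT CODEOWNER approved: no → true
Combine:
[1.1.1.1] true AND false = false
[1.1.1] NOT false = true
[1.1.2.1] exactly-one(true, false) = true
[1.1.2] NOT true = false
[1.1] true → false = false
[1.2.1] false OR true OR false OR false = true
[1.2] NOT true = false
[1] false OR false = false
[2.1.1.1] exactly-one(true, false) = true
[2.1.1] NOT true = false
[2.1.2] false AND true = false
[2.1] exactly-one(false, false) = false
[2.2.1.1] true AND true = true
[2.2.1] NOT true = false
[2.2.2.2] true OR true = true
[2.2.2] true OR true = true
[2.2] false AND true = false
[2] false OR false = false
[root] false OR false = false
Overall: false → blocked

Blocked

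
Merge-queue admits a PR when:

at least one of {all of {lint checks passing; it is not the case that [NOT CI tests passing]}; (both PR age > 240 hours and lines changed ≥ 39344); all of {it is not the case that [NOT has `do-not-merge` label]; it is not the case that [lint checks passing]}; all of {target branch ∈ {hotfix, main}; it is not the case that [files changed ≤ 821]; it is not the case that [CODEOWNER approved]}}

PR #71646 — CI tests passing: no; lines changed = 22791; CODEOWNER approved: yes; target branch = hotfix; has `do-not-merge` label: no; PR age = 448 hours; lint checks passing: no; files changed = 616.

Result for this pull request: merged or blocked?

Atomic conditions:
  lint checks passing: no → false
  NOT CI tests passing: no → true
  PR age > 240 hours: 448 > 240 is true
  lines changed ≥ 39344: 22791 ≥ 39344 is false
  NOT has `do-not-merge` label: no → true
  target branch ∈ {hotfix, main}: hotfix is in the set → true
  files changed ≤ 821: 616 ≤ 821 is true
  CODEOWNER approved: yes → true
Combine:
[1.2] NOT true = false
[1] false AND false = false
[2] true AND false = false
[3.1] NOT true = false
[3.2] NOT false = true
[3] false AND true = false
[4.2] NOT true = false
[4.3] NOT true = false
[4] true AND false AND false = false
[root] false OR false OR false OR false = false
Overall: false → blocked

Blocked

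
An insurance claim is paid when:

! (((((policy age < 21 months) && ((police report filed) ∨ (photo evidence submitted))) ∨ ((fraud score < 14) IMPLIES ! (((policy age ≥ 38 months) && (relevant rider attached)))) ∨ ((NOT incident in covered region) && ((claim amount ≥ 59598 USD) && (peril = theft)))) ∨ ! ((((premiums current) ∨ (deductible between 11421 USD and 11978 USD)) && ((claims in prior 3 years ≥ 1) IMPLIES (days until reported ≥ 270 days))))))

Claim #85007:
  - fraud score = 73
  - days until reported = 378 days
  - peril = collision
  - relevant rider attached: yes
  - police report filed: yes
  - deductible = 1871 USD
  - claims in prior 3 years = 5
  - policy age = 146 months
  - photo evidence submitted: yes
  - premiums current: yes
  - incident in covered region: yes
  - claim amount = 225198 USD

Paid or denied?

Denied

Atomic conditions:
  policy age < 21 months: 146 < 21 is false
  police report filed: yes → true
  photo evidence submitted: yes → true
  fraud score < 14: 73 < 14 is false
  policy age ≥ 38 months: 146 ≥ 38 is true
  relevant rider attached: yes → true
  NOT incident in covered region: yes → false
  claim amount ≥ 59598 USD: 225198 ≥ 59598 is true
  peril = theft: collision == theft is false
  premiums current: yes → true
  deductible between 11421 USD and 11978 USD: 1871 in [11421, 11978] is false
  claims in prior 3 years ≥ 1: 5 ≥ 1 is true
  days until reported ≥ 270 days: 378 ≥ 270 is true
Combine:
[1.1.1.2] true OR true = true
[1.1.1] false AND true = false
[1.1.2.2.1] true AND true = true
[1.1.2.2] NOT true = false
[1.1.2] false → false (antecedent false ⇒ implication holds) = true
[1.1.3.2] true AND false = false
[1.1.3] false AND false = false
[1.1] false OR true OR false = true
[1.2.1.1] true OR false = true
[1.2.1.2] true → true = true
[1.2.1] true AND true = true
[1.2] NOT true = false
[1] true OR false = true
[root] NOT true = false
Overall: false → denied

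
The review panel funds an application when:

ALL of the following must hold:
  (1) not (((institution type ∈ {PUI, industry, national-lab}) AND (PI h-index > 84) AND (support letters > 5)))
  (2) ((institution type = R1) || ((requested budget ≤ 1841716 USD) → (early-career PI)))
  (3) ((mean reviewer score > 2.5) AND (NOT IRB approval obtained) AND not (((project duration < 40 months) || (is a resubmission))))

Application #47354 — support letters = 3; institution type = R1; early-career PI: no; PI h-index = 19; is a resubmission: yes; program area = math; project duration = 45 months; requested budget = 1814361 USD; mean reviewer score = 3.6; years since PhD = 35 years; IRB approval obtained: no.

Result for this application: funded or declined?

Declined

Atomic conditions:
  institution type ∈ {PUI, industry, national-lab}: R1 is not in the set → false
  PI h-index > 84: 19 > 84 is false
  support letters > 5: 3 > 5 is false
  institution type = R1: R1 == R1 is true
  requested budget ≤ 1841716 USD: 1814361 ≤ 1841716 is true
  early-career PI: no → false
  mean reviewer score > 2.5: 3.6 > 2.5 is true
  NOT IRB approval obtained: no → true
  project duration < 40 months: 45 < 40 is false
  is a resubmission: yes → true
Combine:
[1.1] false AND false AND false = false
[1] NOT false = true
[2.2] true → false = false
[2] true OR false = true
[3.3.1] false OR true = true
[3.3] NOT true = false
[3] true AND true AND false = false
[root] true AND true AND false = false
Overall: false → declined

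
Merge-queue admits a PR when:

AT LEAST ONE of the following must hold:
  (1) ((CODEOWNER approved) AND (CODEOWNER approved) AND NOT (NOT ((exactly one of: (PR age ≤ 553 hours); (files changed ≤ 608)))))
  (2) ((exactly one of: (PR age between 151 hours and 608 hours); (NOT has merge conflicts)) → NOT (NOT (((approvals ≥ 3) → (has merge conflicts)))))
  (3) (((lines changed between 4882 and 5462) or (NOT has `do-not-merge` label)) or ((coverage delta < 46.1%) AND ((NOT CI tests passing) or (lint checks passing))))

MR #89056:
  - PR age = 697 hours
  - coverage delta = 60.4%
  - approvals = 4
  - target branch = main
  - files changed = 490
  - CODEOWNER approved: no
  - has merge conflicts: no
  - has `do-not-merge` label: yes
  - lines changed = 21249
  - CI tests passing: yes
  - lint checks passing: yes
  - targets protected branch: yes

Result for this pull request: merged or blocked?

Atomic conditions:
  CODEOWNER approved: no → false
  PR age ≤ 553 hours: 697 ≤ 553 is false
  files changed ≤ 608: 490 ≤ 608 is true
  PR age between 151 hours and 608 hours: 697 in [151, 608] is false
  NOT has merge conflicts: no → true
  approvals ≥ 3: 4 ≥ 3 is true
  has merge conflicts: no → false
  lines changed between 4882 and 5462: 21249 in [4882, 5462] is false
  NOT has `do-not-merge` label: yes → false
  coverage delta < 46.1%: 60.4 < 46.1 is false
  NOT CI tests passing: yes → false
  lint checks passing: yes → true
Combine:
[1.3.1.1] exactly-one(false, true) = true
[1.3.1] NOT true = false
[1.3] NOT false = true
[1] false AND false AND true = false
[2.1] exactly-one(false, true) = true
[2.2.1.1] true → false = false
[2.2.1] NOT false = true
[2.2] NOT true = false
[2] true → false = false
[3.1] false OR false = false
[3.2.2] false OR true = true
[3.2] false AND true = false
[3] false OR false = false
[root] false OR false OR false = false
Overall: false → blocked

Blocked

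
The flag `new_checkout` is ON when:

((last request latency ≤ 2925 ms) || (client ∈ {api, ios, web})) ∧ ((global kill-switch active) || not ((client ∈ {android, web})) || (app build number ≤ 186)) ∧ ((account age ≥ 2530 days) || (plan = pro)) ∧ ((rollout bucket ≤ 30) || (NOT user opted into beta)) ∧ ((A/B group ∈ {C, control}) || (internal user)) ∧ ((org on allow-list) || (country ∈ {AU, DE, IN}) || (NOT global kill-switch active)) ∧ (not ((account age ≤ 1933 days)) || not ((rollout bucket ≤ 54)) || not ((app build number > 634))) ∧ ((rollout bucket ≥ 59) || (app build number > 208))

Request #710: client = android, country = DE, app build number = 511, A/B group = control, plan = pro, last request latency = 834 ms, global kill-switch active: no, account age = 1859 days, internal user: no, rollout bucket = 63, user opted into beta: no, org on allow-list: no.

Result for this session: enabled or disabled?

Atomic conditions:
  last request latency ≤ 2925 ms: 834 ≤ 2925 is true
  client ∈ {api, ios, web}: android is not in the set → false
  global kill-switch active: no → false
  client ∈ {android, web}: android is in the set → true
  app build number ≤ 186: 511 ≤ 186 is false
  account age ≥ 2530 days: 1859 ≥ 2530 is false
  plan = pro: pro == pro is true
  rollout bucket ≤ 30: 63 ≤ 30 is false
  NOT user opted into beta: no → true
  A/B group ∈ {C, control}: control is in the set → true
  internal user: no → false
  org on allow-list: no → false
  country ∈ {AU, DE, IN}: DE is in the set → true
  NOT global kill-switch active: no → true
  account age ≤ 1933 days: 1859 ≤ 1933 is true
  rollout bucket ≤ 54: 63 ≤ 54 is false
  app build number > 634: 511 > 634 is false
  rollout bucket ≥ 59: 63 ≥ 59 is true
  app build number > 208: 511 > 208 is true
Combine:
[1] true OR false = true
[2.2] NOT true = false
[2] false OR false OR false = false
[3] false OR true = true
[4] false OR true = true
[5] true OR false = true
[6] false OR true OR true = true
[7.1] NOT true = false
[7.2] NOT false = true
[7.3] NOT false = true
[7] false OR true OR true = true
[8] true OR true = true
[root] true AND false AND true AND true AND true AND true AND true AND true = false
Overall: false → disabled

Disabled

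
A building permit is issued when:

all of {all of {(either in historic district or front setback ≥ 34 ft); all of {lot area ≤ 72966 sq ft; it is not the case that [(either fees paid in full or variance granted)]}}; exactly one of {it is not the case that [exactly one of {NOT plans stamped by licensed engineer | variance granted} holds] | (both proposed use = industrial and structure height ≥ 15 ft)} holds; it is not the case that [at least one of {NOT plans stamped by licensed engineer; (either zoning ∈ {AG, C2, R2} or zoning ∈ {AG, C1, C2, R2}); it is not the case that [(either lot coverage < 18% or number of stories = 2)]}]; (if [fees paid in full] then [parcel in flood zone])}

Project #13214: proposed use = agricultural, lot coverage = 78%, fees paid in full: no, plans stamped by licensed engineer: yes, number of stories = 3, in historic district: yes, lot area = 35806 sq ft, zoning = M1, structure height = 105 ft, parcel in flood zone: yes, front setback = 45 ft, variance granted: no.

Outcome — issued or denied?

Denied

Atomic conditions:
  in historic district: yes → true
  front setback ≥ 34 ft: 45 ≥ 34 is true
  lot area ≤ 72966 sq ft: 35806 ≤ 72966 is true
  fees paid in full: no → false
  variance granted: no → false
  NOT plans stamped by licensed engineer: yes → false
  proposed use = industrial: agricultural == industrial is false
  structure height ≥ 15 ft: 105 ≥ 15 is true
  zoning ∈ {AG, C2, R2}: M1 is not in the set → false
  zoning ∈ {AG, C1, C2, R2}: M1 is not in the set → false
  lot coverage < 18%: 78 < 18 is false
  number of stories = 2: 3 == 2 is false
  parcel in flood zone: yes → true
Combine:
[1.1] true OR true = true
[1.2.2.1] false OR false = false
[1.2.2] NOT false = true
[1.2] true AND true = true
[1] true AND true = true
[2.1.1] exactly-one(false, false) = false
[2.1] NOT false = true
[2.2] false AND true = false
[2] exactly-one(true, false) = true
[3.1.2] false OR false = false
[3.1.3.1] false OR false = false
[3.1.3] NOT false = true
[3.1] false OR false OR true = true
[3] NOT true = false
[4] false → true (antecedent false ⇒ implication holds) = true
[root] true AND true AND false AND true = false
Overall: false → denied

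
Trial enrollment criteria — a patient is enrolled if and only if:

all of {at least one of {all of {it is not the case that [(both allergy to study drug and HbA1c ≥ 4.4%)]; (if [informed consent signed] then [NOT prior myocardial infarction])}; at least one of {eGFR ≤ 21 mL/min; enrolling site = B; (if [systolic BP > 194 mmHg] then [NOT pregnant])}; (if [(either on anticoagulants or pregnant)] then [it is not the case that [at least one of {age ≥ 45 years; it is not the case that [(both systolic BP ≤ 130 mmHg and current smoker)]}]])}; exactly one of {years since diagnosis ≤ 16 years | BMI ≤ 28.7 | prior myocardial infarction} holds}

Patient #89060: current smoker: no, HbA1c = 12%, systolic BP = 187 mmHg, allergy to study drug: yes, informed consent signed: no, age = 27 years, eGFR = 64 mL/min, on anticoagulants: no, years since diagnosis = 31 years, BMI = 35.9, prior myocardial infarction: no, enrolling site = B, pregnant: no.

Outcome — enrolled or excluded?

Atomic conditions:
  allergy to study drug: yes → true
  HbA1c ≥ 4.4%: 12 ≥ 4.4 is true
  informed consent signed: no → false
  NOT prior myocardial infarction: no → true
  eGFR ≤ 21 mL/min: 64 ≤ 21 is false
  enrolling site = B: B == B is true
  systolic BP > 194 mmHg: 187 > 194 is false
  NOT pregnant: no → true
  on anticoagulants: no → false
  pregnant: no → false
  age ≥ 45 years: 27 ≥ 45 is false
  systolic BP ≤ 130 mmHg: 187 ≤ 130 is false
  current smoker: no → false
  years since diagnosis ≤ 16 years: 31 ≤ 16 is false
  BMI ≤ 28.7: 35.9 ≤ 28.7 is false
  prior myocardial infarction: no → false
Combine:
[1.1.1.1] true AND true = true
[1.1.1] NOT true = false
[1.1.2] false → true (antecedent false ⇒ implication holds) = true
[1.1] false AND true = false
[1.2.3] false → true (antecedent false ⇒ implication holds) = true
[1.2] false OR true OR true = true
[1.3.1] false OR false = false
[1.3.2.1.2.1] false AND false = false
[1.3.2.1.2] NOT false = true
[1.3.2.1] false OR true = true
[1.3.2] NOT true = false
[1.3] false → false (antecedent false ⇒ implication holds) = true
[1] false OR true OR true = true
[2] exactly-one(false, false, false) = false
[root] true AND false = false
Overall: false → excluded

Excluded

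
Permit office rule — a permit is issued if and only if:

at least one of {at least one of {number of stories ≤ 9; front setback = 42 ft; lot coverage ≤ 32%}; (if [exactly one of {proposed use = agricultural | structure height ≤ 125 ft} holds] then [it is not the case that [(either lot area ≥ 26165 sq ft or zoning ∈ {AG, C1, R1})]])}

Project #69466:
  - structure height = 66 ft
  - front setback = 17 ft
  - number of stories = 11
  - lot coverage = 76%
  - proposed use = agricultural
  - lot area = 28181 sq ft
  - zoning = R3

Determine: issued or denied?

Atomic conditions:
  number of stories ≤ 9: 11 ≤ 9 is false
  front setback = 42 ft: 17 == 42 is false
  lot coverage ≤ 32%: 76 ≤ 32 is false
  proposed use = agricultural: agricultural == agricultural is true
  structure height ≤ 125 ft: 66 ≤ 125 is true
  lot area ≥ 26165 sq ft: 28181 ≥ 26165 is true
  zoning ∈ {AG, C1, R1}: R3 is not in the set → false
Combine:
[1] false OR false OR false = false
[2.1] exactly-one(true, true) = false
[2.2.1] true OR false = true
[2.2] NOT true = false
[2] false → false (antecedent false ⇒ implication holds) = true
[root] false OR true = true
Overall: true → issued

Issued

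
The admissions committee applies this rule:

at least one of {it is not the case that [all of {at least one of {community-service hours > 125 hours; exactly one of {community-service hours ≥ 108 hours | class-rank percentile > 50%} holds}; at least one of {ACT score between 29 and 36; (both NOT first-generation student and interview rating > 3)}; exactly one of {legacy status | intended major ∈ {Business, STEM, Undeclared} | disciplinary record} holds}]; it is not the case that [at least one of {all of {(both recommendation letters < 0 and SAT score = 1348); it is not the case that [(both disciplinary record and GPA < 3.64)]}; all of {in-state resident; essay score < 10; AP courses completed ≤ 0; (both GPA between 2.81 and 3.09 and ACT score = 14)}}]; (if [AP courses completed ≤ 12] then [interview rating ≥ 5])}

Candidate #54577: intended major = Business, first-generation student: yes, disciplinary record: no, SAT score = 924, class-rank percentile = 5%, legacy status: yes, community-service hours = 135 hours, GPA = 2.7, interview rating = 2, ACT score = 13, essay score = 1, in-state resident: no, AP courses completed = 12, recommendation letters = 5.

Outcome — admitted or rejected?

Admitted

Atomic conditions:
  community-service hours > 125 hours: 135 > 125 is true
  community-service hours ≥ 108 hours: 135 ≥ 108 is true
  class-rank percentile > 50%: 5 > 50 is false
  ACT score between 29 and 36: 13 in [29, 36] is false
  NOT first-generation student: yes → false
  interview rating > 3: 2 > 3 is false
  legacy status: yes → true
  intended major ∈ {Business, STEM, Undeclared}: Business is in the set → true
  disciplinary record: no → false
  recommendation letters < 0: 5 < 0 is false
  SAT score = 1348: 924 == 1348 is false
  GPA < 3.64: 2.7 < 3.64 is true
  in-state resident: no → false
  essay score < 10: 1 < 10 is true
  AP courses completed ≤ 0: 12 ≤ 0 is false
  GPA between 2.81 and 3.09: 2.7 in [2.81, 3.09] is false
  ACT score = 14: 13 == 14 is false
  AP courses completed ≤ 12: 12 ≤ 12 is true
  interview rating ≥ 5: 2 ≥ 5 is false
Combine:
[1.1.1.2] exactly-one(true, false) = true
[1.1.1] true OR true = true
[1.1.2.2] false AND false = false
[1.1.2] false OR false = false
[1.1.3] exactly-one(true, true, false) = false
[1.1] true AND false AND false = false
[1] NOT false = true
[2.1.1.1] false AND false = false
[2.1.1.2.1] false AND true = false
[2.1.1.2] NOT false = true
[2.1.1] false AND true = false
[2.1.2.4] false AND false = false
[2.1.2] false AND true AND false AND false = false
[2.1] false OR false = false
[2] NOT false = true
[3] true → false = false
[root] true OR true OR false = true
Overall: true → admitted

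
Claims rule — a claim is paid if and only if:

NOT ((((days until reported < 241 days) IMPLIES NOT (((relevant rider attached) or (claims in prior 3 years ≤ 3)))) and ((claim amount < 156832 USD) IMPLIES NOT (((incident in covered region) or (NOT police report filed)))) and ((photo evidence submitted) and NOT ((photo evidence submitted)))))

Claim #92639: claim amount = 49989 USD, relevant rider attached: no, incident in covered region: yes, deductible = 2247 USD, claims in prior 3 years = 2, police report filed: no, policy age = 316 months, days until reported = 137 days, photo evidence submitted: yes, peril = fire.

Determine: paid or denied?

Paid

Atomic conditions:
  days until reported < 241 days: 137 < 241 is true
  relevant rider attached: no → false
  claims in prior 3 years ≤ 3: 2 ≤ 3 is true
  claim amount < 156832 USD: 49989 < 156832 is true
  incident in covered region: yes → true
  NOT police report filed: no → true
  photo evidence submitted: yes → true
Combine:
[1.1.2.1] false OR true = true
[1.1.2] NOT true = false
[1.1] true → false = false
[1.2.2.1] true OR true = true
[1.2.2] NOT true = false
[1.2] true → false = false
[1.3.2] NOT true = false
[1.3] true AND false = false
[1] false AND false AND false = false
[root] NOT false = true
Overall: true → paid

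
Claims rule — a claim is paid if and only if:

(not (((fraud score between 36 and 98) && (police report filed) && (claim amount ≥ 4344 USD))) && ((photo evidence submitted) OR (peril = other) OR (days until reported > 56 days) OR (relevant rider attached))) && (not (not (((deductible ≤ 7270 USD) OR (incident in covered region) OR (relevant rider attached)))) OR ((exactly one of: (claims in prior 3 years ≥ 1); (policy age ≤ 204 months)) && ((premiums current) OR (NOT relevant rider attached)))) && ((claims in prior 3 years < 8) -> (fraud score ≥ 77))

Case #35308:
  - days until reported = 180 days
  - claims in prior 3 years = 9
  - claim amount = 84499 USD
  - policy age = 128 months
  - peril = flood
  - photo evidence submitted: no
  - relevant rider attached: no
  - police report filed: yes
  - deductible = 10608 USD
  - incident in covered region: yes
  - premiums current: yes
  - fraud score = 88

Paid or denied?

Denied

Atomic conditions:
  fraud score between 36 and 98: 88 in [36, 98] is true
  police report filed: yes → true
  claim amount ≥ 4344 USD: 84499 ≥ 4344 is true
  photo evidence submitted: no → false
  peril = other: flood == other is false
  days until reported > 56 days: 180 > 56 is true
  relevant rider attached: no → false
  deductible ≤ 7270 USD: 10608 ≤ 7270 is false
  incident in covered region: yes → true
  claims in prior 3 years ≥ 1: 9 ≥ 1 is true
  policy age ≤ 204 months: 128 ≤ 204 is true
  premiums current: yes → true
  NOT relevant rider attached: no → true
  claims in prior 3 years < 8: 9 < 8 is false
  fraud score ≥ 77: 88 ≥ 77 is true
Combine:
[1.1.1] true AND true AND true = true
[1.1] NOT true = false
[1.2] false OR false OR true OR false = true
[1] false AND true = false
[2.1.1.1] false OR true OR false = true
[2.1.1] NOT true = false
[2.1] NOT false = true
[2.2.1] exactly-one(true, true) = false
[2.2.2] true OR true = true
[2.2] false AND true = false
[2] true OR false = true
[3] false → true (antecedent false ⇒ implication holds) = true
[root] false AND true AND true = false
Overall: false → denied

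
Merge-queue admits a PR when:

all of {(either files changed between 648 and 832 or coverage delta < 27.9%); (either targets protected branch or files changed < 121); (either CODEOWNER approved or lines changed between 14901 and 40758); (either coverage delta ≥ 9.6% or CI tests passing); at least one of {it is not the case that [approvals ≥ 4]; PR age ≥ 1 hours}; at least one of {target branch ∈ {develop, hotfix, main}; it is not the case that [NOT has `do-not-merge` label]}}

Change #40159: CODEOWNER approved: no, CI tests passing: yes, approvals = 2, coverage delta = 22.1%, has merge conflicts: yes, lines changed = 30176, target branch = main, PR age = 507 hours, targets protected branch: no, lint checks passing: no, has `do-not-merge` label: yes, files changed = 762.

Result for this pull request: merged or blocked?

Blocked

Atomic conditions:
  files changed between 648 and 832: 762 in [648, 832] is true
  coverage delta < 27.9%: 22.1 < 27.9 is true
  targets protected branch: no → false
  files changed < 121: 762 < 121 is false
  CODEOWNER approved: no → false
  lines changed between 14901 and 40758: 30176 in [14901, 40758] is true
  coverage delta ≥ 9.6%: 22.1 ≥ 9.6 is true
  CI tests passing: yes → true
  approvals ≥ 4: 2 ≥ 4 is false
  PR age ≥ 1 hours: 507 ≥ 1 is true
  target branch ∈ {develop, hotfix, main}: main is in the set → true
  NOT has `do-not-merge` label: yes → false
Combine:
[1] true OR true = true
[2] false OR false = false
[3] false OR true = true
[4] true OR true = true
[5.1] NOT false = true
[5] true OR true = true
[6.2] NOT false = true
[6] true OR true = true
[root] true AND false AND true AND true AND true AND true = false
Overall: false → blocked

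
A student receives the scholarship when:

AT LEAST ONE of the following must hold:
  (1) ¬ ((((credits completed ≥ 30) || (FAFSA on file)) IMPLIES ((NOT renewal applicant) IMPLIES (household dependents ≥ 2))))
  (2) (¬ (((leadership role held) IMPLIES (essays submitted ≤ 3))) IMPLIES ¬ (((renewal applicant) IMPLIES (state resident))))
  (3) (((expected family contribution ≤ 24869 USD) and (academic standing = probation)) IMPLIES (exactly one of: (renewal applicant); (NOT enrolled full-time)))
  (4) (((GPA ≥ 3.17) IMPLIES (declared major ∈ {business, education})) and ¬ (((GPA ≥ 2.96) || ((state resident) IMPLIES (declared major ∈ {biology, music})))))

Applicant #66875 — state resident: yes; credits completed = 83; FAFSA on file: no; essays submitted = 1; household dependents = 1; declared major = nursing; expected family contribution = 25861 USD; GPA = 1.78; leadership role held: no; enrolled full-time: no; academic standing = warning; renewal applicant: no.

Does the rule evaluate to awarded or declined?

Awarded

Atomic conditions:
  credits completed ≥ 30: 83 ≥ 30 is true
  FAFSA on file: no → false
  NOT renewal applicant: no → true
  household dependents ≥ 2: 1 ≥ 2 is false
  leadership role held: no → false
  essays submitted ≤ 3: 1 ≤ 3 is true
  renewal applicant: no → false
  state resident: yes → true
  expected family contribution ≤ 24869 USD: 25861 ≤ 24869 is false
  academic standing = probation: warning == probation is false
  NOT enrolled full-time: no → true
  GPA ≥ 3.17: 1.78 ≥ 3.17 is false
  declared major ∈ {business, education}: nursing is not in the set → false
  GPA ≥ 2.96: 1.78 ≥ 2.96 is false
  declared major ∈ {biology, music}: nursing is not in the set → false
Combine:
[1.1.1] true OR false = true
[1.1.2] true → false = false
[1.1] true → false = false
[1] NOT false = true
[2.1.1] false → true (antecedent false ⇒ implication holds) = true
[2.1] NOT true = false
[2.2.1] false → true (antecedent false ⇒ implication holds) = true
[2.2] NOT true = false
[2] false → false (antecedent false ⇒ implication holds) = true
[3.1] false AND false = false
[3.2] exactly-one(false, true) = true
[3] false → true (antecedent false ⇒ implication holds) = true
[4.1] false → false (antecedent false ⇒ implication holds) = true
[4.2.1.2] true → false = false
[4.2.1] false OR false = false
[4.2] NOT false = true
[4] true AND true = true
[root] true OR true OR true OR true = true
Overall: true → awarded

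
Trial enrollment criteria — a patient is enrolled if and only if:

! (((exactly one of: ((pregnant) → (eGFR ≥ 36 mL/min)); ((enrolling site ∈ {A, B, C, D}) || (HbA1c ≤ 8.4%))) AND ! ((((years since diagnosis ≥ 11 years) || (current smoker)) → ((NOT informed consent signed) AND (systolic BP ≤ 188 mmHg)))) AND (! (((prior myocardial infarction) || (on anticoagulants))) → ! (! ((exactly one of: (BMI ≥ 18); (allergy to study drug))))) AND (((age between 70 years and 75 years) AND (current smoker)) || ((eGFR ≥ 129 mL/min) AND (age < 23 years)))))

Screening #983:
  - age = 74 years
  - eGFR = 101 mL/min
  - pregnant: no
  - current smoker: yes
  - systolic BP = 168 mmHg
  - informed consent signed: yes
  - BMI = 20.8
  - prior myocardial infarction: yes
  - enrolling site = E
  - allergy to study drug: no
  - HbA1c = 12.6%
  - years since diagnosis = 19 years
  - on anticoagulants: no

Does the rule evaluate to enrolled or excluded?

Excluded

Atomic conditions:
  pregnant: no → false
  eGFR ≥ 36 mL/min: 101 ≥ 36 is true
  enrolling site ∈ {A, B, C, D}: E is not in the set → false
  HbA1c ≤ 8.4%: 12.6 ≤ 8.4 is false
  years since diagnosis ≥ 11 years: 19 ≥ 11 is true
  current smoker: yes → true
  NOT informed consent signed: yes → false
  systolic BP ≤ 188 mmHg: 168 ≤ 188 is true
  prior myocardial infarction: yes → true
  on anticoagulants: no → false
  BMI ≥ 18: 20.8 ≥ 18 is true
  allergy to study drug: no → false
  age between 70 years and 75 years: 74 in [70, 75] is true
  eGFR ≥ 129 mL/min: 101 ≥ 129 is false
  age < 23 years: 74 < 23 is false
Combine:
[1.1.1] false → true (antecedent false ⇒ implication holds) = true
[1.1.2] false OR false = false
[1.1] exactly-one(true, false) = true
[1.2.1.1] true OR true = true
[1.2.1.2] false AND true = false
[1.2.1] true → false = false
[1.2] NOT false = true
[1.3.1.1] true OR false = true
[1.3.1] NOT true = false
[1.3.2.1.1] exactly-one(true, false) = true
[1.3.2.1] NOT true = false
[1.3.2] NOT false = true
[1.3] false → true (antecedent false ⇒ implication holds) = true
[1.4.1] true AND true = true
[1.4.2] false AND false = false
[1.4] true OR false = true
[1] true AND true AND true AND true = true
[root] NOT true = false
Overall: false → excluded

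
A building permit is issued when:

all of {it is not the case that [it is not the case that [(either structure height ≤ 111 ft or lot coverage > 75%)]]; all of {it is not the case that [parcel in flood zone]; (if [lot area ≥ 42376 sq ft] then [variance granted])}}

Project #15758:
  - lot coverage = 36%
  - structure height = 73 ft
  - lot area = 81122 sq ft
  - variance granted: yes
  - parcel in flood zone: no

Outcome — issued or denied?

Atomic conditions:
  structure height ≤ 111 ft: 73 ≤ 111 is true
  lot coverage > 75%: 36 > 75 is false
  parcel in flood zone: no → false
  lot area ≥ 42376 sq ft: 81122 ≥ 42376 is true
  variance granted: yes → true
Combine:
[1.1.1] true OR false = true
[1.1] NOT true = false
[1] NOT false = true
[2.1] NOT false = true
[2.2] true → true = true
[2] true AND true = true
[root] true AND true = true
Overall: true → issued

Issued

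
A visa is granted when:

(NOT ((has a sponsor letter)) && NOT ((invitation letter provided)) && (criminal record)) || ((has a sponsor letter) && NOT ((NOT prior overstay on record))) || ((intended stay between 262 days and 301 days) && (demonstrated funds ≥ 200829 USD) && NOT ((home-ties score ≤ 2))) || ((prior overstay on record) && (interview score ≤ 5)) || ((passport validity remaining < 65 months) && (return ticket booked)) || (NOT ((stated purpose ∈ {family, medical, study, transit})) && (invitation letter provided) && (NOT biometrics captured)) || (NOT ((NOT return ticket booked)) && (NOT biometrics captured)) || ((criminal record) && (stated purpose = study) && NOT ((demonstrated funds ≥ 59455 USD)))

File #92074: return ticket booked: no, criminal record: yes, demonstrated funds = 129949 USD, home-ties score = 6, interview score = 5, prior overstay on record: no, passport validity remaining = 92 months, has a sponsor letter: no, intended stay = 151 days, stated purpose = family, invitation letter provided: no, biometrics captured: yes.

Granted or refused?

Atomic conditions:
  has a sponsor letter: no → false
  invitation letter provided: no → false
  criminal record: yes → true
  NOT prior overstay on record: no → true
  intended stay between 262 days and 301 days: 151 in [262, 301] is false
  demonstrated funds ≥ 200829 USD: 129949 ≥ 200829 is false
  home-ties score ≤ 2: 6 ≤ 2 is false
  prior overstay on record: no → false
  interview score ≤ 5: 5 ≤ 5 is true
  passport validity remaining < 65 months: 92 < 65 is false
  return ticket booked: no → false
  stated purpose ∈ {family, medical, study, transit}: family is in the set → true
  NOT biometrics captured: yes → false
  NOT return ticket booked: no → true
  stated purpose = study: family == study is false
  demonstrated funds ≥ 59455 USD: 129949 ≥ 59455 is true
Combine:
[1.1] NOT false = true
[1.2] NOT false = true
[1] true AND true AND true = true
[2.2] NOT true = false
[2] false AND false = false
[3.3] NOT false = true
[3] false AND false AND true = false
[4] false AND true = false
[5] false AND false = false
[6.1] NOT true = false
[6] false AND false AND false = false
[7.1] NOT true = false
[7] false AND false = false
[8.3] NOT true = false
[8] true AND false AND false = false
[root] true OR false OR false OR false OR false OR false OR false OR false = true
Overall: true → granted

Granted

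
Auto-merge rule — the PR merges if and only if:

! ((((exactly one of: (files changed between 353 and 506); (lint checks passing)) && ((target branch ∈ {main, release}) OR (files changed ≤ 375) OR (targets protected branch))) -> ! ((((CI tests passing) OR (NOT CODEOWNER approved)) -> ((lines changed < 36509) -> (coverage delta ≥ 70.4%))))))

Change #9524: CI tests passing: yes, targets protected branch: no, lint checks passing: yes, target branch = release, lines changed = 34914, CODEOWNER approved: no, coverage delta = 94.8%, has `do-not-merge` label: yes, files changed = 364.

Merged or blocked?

Atomic conditions:
  files changed between 353 and 506: 364 in [353, 506] is true
  lint checks passing: yes → true
  target branch ∈ {main, release}: release is in the set → true
  files changed ≤ 375: 364 ≤ 375 is true
  targets protected branch: no → false
  CI tests passing: yes → true
  NOT CODEOWNER approved: no → true
  lines changed < 36509: 34914 < 36509 is true
  coverage delta ≥ 70.4%: 94.8 ≥ 70.4 is true
Combine:
[1.1.1] exactly-one(true, true) = false
[1.1.2] true OR true OR false = true
[1.1] false AND true = false
[1.2.1.1] true OR true = true
[1.2.1.2] true → true = true
[1.2.1] true → true = true
[1.2] NOT true = false
[1] false → false (antecedent false ⇒ implication holds) = true
[root] NOT true = false
Overall: false → blocked

Blocked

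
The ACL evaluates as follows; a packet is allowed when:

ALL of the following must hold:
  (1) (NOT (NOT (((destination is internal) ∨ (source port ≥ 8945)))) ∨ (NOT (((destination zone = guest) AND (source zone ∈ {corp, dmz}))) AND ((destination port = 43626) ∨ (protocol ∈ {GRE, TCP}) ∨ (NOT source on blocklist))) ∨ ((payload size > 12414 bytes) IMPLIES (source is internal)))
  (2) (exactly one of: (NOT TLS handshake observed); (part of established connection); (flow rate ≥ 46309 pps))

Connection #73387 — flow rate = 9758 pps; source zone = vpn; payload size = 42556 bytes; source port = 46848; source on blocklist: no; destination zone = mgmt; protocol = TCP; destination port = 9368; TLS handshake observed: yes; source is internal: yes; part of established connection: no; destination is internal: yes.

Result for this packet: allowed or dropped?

Atomic conditions:
  destination is internal: yes → true
  source port ≥ 8945: 46848 ≥ 8945 is true
  destination zone = guest: mgmt == guest is false
  source zone ∈ {corp, dmz}: vpn is not in the set → false
  destination port = 43626: 9368 == 43626 is false
  protocol ∈ {GRE, TCP}: TCP is in the set → true
  NOT source on blocklist: no → true
  payload size > 12414 bytes: 42556 > 12414 is true
  source is internal: yes → true
  NOT TLS handshake observed: yes → false
  part of established connection: no → false
  flow rate ≥ 46309 pps: 9758 ≥ 46309 is false
Combine:
[1.1.1.1] true OR true = true
[1.1.1] NOT true = false
[1.1] NOT false = true
[1.2.1.1] false AND false = false
[1.2.1] NOT false = true
[1.2.2] false OR true OR true = true
[1.2] true AND true = true
[1.3] true → true = true
[1] true OR true OR true = true
[2] exactly-one(false, false, false) = false
[root] true AND false = false
Overall: false → dropped

Dropped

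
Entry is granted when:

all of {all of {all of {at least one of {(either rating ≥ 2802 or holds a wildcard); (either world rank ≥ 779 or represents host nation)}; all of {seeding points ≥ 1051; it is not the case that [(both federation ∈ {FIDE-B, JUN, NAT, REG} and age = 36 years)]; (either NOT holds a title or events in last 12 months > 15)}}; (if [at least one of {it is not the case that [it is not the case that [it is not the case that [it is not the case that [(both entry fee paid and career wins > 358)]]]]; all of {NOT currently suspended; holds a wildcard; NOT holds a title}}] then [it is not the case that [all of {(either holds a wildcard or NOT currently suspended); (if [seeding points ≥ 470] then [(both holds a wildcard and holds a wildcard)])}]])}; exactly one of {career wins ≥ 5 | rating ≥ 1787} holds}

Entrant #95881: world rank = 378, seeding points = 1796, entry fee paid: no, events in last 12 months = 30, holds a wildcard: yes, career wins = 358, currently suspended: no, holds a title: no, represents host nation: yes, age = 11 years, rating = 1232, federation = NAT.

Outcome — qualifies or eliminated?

Atomic conditions:
  rating ≥ 2802: 1232 ≥ 2802 is false
  holds a wildcard: yes → true
  world rank ≥ 779: 378 ≥ 779 is false
  represents host nation: yes → true
  seeding points ≥ 1051: 1796 ≥ 1051 is true
  federation ∈ {FIDE-B, JUN, NAT, REG}: NAT is in the set → true
  age = 36 years: 11 == 36 is false
  NOT holds a title: no → true
  events in last 12 months > 15: 30 > 15 is true
  entry fee paid: no → false
  career wins > 358: 358 > 358 is false
  NOT currently suspended: no → true
  seeding points ≥ 470: 1796 ≥ 470 is true
  career wins ≥ 5: 358 ≥ 5 is true
  rating ≥ 1787: 1232 ≥ 1787 is false
Combine:
[1.1.1.1] false OR true = true
[1.1.1.2] false OR true = true
[1.1.1] true OR true = true
[1.1.2.2.1] true AND false = false
[1.1.2.2] NOT false = true
[1.1.2.3] true OR true = true
[1.1.2] true AND true AND true = true
[1.1] true AND true = true
[1.2.1.1.1.1.1.1] false AND false = false
[1.2.1.1.1.1.1] NOT false = true
[1.2.1.1.1.1] NOT true = false
[1.2.1.1.1] NOT false = true
[1.2.1.1] NOT true = false
[1.2.1.2] true AND true AND true = true
[1.2.1] false OR true = true
[1.2.2.1.1] true OR true = true
[1.2.2.1.2.2] true AND true = true
[1.2.2.1.2] true → true = true
[1.2.2.1] true AND true = true
[1.2.2] NOT true = false
[1.2] true → false = false
[1] true AND false = false
[2] exactly-one(true, false) = true
[root] false AND true = false
Overall: false → eliminated

Eliminated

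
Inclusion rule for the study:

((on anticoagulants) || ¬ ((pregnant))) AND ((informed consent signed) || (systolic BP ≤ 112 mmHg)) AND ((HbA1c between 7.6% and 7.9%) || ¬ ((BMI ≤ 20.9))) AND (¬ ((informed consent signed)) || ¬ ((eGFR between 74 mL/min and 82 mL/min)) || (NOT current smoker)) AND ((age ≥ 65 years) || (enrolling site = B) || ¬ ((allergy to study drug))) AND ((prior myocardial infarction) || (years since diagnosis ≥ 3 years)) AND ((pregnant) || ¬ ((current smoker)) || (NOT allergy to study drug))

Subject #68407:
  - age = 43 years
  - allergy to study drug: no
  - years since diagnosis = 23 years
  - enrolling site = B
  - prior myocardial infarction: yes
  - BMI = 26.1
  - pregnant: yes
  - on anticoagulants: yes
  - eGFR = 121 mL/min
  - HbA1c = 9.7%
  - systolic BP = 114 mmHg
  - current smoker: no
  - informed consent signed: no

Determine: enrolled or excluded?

Excluded

Atomic conditions:
  on anticoagulants: yes → true
  pregnant: yes → true
  informed consent signed: no → false
  systolic BP ≤ 112 mmHg: 114 ≤ 112 is false
  HbA1c between 7.6% and 7.9%: 9.7 in [7.6, 7.9] is false
  BMI ≤ 20.9: 26.1 ≤ 20.9 is false
  eGFR between 74 mL/min and 82 mL/min: 121 in [74, 82] is false
  NOT current smoker: no → true
  age ≥ 65 years: 43 ≥ 65 is false
  enrolling site = B: B == B is true
  allergy to study drug: no → false
  prior myocardial infarction: yes → true
  years since diagnosis ≥ 3 years: 23 ≥ 3 is true
  current smoker: no → false
  NOT allergy to study drug: no → true
Combine:
[1.2] NOT true = false
[1] true OR false = true
[2] false OR false = false
[3.2] NOT false = true
[3] false OR true = true
[4.1] NOT false = true
[4.2] NOT false = true
[4] true OR true OR true = true
[5.3] NOT false = true
[5] false OR true OR true = true
[6] true OR true = true
[7.2] NOT false = true
[7] true OR true OR true = true
[root] true AND false AND true AND true AND true AND true AND true = false
Overall: false → excluded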